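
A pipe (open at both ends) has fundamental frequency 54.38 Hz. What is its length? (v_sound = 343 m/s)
L = v/(2f₁) = 3.154 m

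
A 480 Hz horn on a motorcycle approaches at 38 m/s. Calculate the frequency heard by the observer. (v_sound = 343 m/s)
f_obs = f·v/(v − v_s) = 539.8 Hz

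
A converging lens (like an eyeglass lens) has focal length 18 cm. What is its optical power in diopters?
P = 1/f = 5.556 D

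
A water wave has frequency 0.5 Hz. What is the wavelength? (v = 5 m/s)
λ = v/f = 10 m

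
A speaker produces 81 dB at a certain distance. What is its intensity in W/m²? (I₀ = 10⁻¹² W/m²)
I = I₀·10^(β/10) = 1.26 × 10⁻⁴ W/m²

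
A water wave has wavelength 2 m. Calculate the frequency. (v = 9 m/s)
f = v/λ = 4.5 Hz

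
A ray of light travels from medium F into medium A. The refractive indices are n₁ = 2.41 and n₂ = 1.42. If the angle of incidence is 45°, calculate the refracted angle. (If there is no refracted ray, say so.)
sin θ₂ = (n₁/n₂)·sin θ₁ = 1.2 > 1, so there is no refracted ray — the light undergoes total internal reflection.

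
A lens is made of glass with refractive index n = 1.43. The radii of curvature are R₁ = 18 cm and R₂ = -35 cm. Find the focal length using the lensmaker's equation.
1/f = (n − 1)(1/R₁ − 1/R₂) → f = 27.64 cm (converging lens)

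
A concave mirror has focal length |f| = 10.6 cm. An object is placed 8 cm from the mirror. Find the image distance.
f = +10.6 cm (concave); 1/di = 1/f − 1/do → di = -32.62 cm (virtual image, behind mirror)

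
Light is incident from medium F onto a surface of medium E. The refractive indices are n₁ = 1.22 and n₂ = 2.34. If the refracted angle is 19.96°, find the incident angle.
sin θ₁ = (n₂/n₁)·sin θ₂ → θ₁ = 40.9°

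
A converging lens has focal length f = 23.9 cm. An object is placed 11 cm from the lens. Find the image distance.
1/di = 1/f − 1/do → di = -20.38 cm (virtual image)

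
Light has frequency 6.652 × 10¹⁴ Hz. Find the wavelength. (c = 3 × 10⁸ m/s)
λ = c/f = 451 nm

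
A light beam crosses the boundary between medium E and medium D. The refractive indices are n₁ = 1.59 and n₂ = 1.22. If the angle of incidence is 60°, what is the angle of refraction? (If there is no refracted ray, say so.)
sin θ₂ = (n₁/n₂)·sin θ₁ = 1.129 > 1, so there is no refracted ray — the light undergoes total internal reflection.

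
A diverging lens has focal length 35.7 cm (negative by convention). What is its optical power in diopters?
P = 1/f = -2.801 D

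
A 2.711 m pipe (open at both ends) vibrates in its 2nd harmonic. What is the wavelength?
λₙ = 2L/n = 2.711 m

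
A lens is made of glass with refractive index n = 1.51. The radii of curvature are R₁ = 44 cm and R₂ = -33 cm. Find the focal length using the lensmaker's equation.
1/f = (n − 1)(1/R₁ − 1/R₂) → f = 36.97 cm (converging lens)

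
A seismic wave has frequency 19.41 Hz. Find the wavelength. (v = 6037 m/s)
λ = v/f = 311 m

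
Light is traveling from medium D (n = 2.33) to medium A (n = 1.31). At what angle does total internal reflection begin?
θc = arcsin(n₂/n₁) = 34.21°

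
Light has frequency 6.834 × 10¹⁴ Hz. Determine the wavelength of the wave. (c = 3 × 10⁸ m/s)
λ = c/f = 439 nm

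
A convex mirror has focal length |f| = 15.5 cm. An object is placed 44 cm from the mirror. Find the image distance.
f = −15.5 cm (convex); 1/di = 1/f − 1/do → di = -11.46 cm (virtual image, behind mirror)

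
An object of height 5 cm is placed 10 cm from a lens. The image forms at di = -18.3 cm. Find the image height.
hi = (-di/do) × ho = 9.15 cm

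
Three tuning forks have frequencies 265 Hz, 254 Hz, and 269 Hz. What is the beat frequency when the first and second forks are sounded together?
11 Hz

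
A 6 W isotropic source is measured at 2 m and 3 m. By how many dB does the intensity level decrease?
Δβ = 20·log₁₀(r₂/r₁) = 3.522 dB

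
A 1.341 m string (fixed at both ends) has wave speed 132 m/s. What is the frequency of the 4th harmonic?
fₙ = nv/(2L) = 196.9 Hz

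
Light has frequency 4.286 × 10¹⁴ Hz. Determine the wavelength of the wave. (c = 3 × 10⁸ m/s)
λ = c/f = 700 nm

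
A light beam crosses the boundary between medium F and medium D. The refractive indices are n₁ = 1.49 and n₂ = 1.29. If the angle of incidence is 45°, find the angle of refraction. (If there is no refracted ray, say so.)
sin θ₂ = (n₁/n₂)·sin θ₁ = 0.8167 → θ₂ = 54.76°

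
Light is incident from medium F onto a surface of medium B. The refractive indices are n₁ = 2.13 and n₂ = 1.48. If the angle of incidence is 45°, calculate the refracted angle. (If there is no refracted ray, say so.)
sin θ₂ = (n₁/n₂)·sin θ₁ = 1.018 > 1, so there is no refracted ray — the light undergoes total internal reflection.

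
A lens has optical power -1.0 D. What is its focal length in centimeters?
f = 1/P = -100 cm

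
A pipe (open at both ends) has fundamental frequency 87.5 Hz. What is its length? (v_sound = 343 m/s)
L = v/(2f₁) = 1.96 m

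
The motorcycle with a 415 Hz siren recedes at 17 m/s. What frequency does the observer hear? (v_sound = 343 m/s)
f_obs = f·v/(v + v_s) = 395.4 Hz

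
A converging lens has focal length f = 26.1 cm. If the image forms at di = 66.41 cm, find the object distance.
1/do = 1/f − 1/di → do = 43 cm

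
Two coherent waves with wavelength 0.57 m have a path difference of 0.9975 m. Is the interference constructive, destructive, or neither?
neither (partial) — path difference = 1.75λ, neither a whole number of wavelengths nor an odd multiple of λ/2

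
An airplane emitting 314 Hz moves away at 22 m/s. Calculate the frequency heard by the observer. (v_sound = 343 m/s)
f_obs = f·v/(v + v_s) = 295.1 Hz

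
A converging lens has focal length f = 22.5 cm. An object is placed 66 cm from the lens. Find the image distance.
1/di = 1/f − 1/do → di = 34.14 cm (real image)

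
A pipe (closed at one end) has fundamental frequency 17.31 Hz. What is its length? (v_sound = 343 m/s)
L = v/(4f₁) = 4.954 m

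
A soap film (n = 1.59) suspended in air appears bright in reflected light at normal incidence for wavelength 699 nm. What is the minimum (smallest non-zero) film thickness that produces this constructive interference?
2nt = (m − ½)λ with m = 1 → t = (m − ½)λ/(2n) = 109.9 nm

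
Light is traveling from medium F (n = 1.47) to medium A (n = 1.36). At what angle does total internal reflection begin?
θc = arcsin(n₂/n₁) = 67.69°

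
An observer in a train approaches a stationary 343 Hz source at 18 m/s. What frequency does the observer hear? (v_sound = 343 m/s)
f_obs = f·(v + v_o)/v = 361 Hz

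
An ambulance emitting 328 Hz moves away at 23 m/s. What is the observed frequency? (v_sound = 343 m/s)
f_obs = f·v/(v + v_s) = 307.4 Hz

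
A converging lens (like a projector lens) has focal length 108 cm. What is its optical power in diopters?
P = 1/f = 0.9259 D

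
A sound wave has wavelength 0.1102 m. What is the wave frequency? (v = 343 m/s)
f = v/λ = 3113 Hz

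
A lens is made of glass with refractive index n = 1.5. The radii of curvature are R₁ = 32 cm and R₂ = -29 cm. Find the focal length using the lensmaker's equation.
1/f = (n − 1)(1/R₁ − 1/R₂) → f = 30.43 cm (converging lens)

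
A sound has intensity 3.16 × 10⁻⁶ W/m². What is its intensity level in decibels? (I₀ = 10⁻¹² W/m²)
β = 10·log₁₀(I/I₀) = 65 dB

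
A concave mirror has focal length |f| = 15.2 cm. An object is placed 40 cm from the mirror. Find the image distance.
f = +15.2 cm (concave); 1/di = 1/f − 1/do → di = 24.52 cm (real image, in front of mirror)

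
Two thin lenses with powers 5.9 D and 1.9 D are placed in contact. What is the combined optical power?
P_total = P₁ + P₂ = 7.8 D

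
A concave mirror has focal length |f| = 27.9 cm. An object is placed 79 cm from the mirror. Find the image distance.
f = +27.9 cm (concave); 1/di = 1/f − 1/do → di = 43.13 cm (real image, in front of mirror)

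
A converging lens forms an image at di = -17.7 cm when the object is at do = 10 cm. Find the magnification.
M = −di/do = 1.77 (upright image)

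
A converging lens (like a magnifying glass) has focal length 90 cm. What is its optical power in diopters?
P = 1/f = 1.111 D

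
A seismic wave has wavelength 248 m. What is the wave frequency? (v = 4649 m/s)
f = v/λ = 18.75 Hz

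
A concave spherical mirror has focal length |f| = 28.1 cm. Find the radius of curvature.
R = 2|f| = 56.2 cm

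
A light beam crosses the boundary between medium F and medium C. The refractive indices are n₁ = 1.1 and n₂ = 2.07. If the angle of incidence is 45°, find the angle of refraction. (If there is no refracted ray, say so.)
sin θ₂ = (n₁/n₂)·sin θ₁ = 0.3758 → θ₂ = 22.07°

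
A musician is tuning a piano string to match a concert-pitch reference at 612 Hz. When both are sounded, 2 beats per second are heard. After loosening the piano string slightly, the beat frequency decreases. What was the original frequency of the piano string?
614 Hz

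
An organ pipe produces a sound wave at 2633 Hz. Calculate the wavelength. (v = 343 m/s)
λ = v/f = 0.1303 m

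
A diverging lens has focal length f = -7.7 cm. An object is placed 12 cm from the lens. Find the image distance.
1/di = 1/f − 1/do → di = -4.69 cm (virtual image)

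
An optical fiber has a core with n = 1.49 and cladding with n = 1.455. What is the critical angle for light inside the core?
θc = arcsin(n_cladding/n_core) = 77.56°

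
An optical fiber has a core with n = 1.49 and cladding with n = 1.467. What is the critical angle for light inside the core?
θc = arcsin(n_cladding/n_core) = 79.92°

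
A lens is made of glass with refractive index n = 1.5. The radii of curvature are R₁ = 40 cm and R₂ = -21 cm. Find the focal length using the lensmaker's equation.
1/f = (n − 1)(1/R₁ − 1/R₂) → f = 27.54 cm (converging lens)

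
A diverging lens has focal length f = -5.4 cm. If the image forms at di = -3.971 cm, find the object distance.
1/do = 1/f − 1/di → do = 15.01 cm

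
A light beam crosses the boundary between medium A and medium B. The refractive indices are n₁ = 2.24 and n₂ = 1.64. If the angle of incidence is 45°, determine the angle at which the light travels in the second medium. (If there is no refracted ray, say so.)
sin θ₂ = (n₁/n₂)·sin θ₁ = 0.9658 → θ₂ = 74.97°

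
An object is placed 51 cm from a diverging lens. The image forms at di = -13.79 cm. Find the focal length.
1/f = 1/do + 1/di → f = -18.9 cm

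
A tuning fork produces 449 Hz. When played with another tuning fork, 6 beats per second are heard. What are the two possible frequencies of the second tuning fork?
f₂ = 449 ± 6 Hz → 455 Hz or 443 Hz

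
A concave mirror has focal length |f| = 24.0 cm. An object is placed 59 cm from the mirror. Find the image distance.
f = +24.0 cm (concave); 1/di = 1/f − 1/do → di = 40.46 cm (real image, in front of mirror)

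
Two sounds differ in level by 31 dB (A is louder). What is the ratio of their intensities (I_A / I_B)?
I_A/I_B = 10^(Δβ/10) = 1259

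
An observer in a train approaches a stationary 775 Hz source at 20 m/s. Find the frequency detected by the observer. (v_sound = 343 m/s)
f_obs = f·(v + v_o)/v = 820.2 Hz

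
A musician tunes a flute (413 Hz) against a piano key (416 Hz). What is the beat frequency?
3 Hz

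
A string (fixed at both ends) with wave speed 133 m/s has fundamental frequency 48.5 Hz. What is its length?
L = v/(2f₁) = 1.371 m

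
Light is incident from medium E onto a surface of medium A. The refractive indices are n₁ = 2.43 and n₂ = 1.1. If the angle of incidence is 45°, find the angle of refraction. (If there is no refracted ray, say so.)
sin θ₂ = (n₁/n₂)·sin θ₁ = 1.562 > 1, so there is no refracted ray — the light undergoes total internal reflection.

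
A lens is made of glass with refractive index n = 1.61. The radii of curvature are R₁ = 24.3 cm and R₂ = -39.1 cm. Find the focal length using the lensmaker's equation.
1/f = (n − 1)(1/R₁ − 1/R₂) → f = 24.57 cm (converging lens)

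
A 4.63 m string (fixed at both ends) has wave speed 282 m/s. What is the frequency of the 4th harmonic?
fₙ = nv/(2L) = 121.8 Hz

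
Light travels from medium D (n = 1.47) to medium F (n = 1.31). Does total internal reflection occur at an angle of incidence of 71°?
θc = arcsin(n₂/n₁) = 63.02°; 71° > θc, so yes — total internal reflection.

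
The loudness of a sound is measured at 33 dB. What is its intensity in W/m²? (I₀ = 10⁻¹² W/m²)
I = I₀·10^(β/10) = 2.00 × 10⁻⁹ W/m²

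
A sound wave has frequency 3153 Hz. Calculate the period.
T = 1/f = 3.172 × 10⁻⁴ s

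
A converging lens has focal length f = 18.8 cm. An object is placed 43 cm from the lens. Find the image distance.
1/di = 1/f − 1/do → di = 33.4 cm (real image)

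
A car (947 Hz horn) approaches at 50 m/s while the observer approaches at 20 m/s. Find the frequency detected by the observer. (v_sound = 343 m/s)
f_obs = f·(v + v_o)/(v − v_s) = 1173 Hz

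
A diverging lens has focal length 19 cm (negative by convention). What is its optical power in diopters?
P = 1/f = -5.263 D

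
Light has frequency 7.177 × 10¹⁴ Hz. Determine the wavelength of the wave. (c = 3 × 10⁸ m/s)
λ = c/f = 418 nm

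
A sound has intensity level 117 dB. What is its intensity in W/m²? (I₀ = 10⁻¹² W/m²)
I = I₀·10^(β/10) = 5.01 × 10⁻¹ W/m²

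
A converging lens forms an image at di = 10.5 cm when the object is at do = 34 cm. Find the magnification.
M = −di/do = -0.3088 (inverted image)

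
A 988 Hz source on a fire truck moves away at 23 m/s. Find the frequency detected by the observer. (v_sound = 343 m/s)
f_obs = f·v/(v + v_s) = 925.9 Hz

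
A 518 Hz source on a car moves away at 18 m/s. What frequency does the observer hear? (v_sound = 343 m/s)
f_obs = f·v/(v + v_s) = 492.2 Hz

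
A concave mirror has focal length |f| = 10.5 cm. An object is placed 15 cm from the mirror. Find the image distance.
f = +10.5 cm (concave); 1/di = 1/f − 1/do → di = 35 cm (real image, in front of mirror)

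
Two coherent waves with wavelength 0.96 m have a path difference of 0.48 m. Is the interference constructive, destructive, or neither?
destructive — path difference = 0.5λ, an odd multiple of λ/2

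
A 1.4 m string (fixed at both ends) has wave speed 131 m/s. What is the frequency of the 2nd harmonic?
fₙ = nv/(2L) = 93.57 Hz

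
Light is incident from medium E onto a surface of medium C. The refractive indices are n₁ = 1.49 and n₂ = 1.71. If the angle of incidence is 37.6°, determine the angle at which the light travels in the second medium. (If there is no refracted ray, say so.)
sin θ₂ = (n₁/n₂)·sin θ₁ = 0.5316 → θ₂ = 32.12°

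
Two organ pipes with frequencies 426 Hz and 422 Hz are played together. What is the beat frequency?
4 Hz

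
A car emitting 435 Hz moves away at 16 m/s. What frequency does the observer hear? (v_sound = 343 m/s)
f_obs = f·v/(v + v_s) = 415.6 Hz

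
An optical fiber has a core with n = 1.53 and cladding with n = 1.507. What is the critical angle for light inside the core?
θc = arcsin(n_cladding/n_core) = 80.05°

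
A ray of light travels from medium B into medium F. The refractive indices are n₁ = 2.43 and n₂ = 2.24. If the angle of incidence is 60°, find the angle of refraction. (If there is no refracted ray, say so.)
sin θ₂ = (n₁/n₂)·sin θ₁ = 0.9395 → θ₂ = 69.96°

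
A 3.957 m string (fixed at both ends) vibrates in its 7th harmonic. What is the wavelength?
λₙ = 2L/n = 1.131 m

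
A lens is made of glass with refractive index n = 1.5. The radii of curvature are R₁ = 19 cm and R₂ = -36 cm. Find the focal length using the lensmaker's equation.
1/f = (n − 1)(1/R₁ − 1/R₂) → f = 24.87 cm (converging lens)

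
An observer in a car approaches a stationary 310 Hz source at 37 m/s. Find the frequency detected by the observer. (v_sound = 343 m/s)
f_obs = f·(v + v_o)/v = 343.4 Hz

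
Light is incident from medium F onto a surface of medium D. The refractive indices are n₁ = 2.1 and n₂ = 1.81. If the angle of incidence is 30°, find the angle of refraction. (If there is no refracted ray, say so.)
sin θ₂ = (n₁/n₂)·sin θ₁ = 0.5801 → θ₂ = 35.46°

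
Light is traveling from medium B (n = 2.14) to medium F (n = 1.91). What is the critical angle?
θc = arcsin(n₂/n₁) = 63.19°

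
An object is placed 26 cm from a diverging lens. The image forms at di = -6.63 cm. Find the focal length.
1/f = 1/do + 1/di → f = -8.899 cm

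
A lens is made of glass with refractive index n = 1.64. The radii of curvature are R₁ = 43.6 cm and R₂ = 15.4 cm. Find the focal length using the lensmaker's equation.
1/f = (n − 1)(1/R₁ − 1/R₂) → f = -37.2 cm (diverging lens)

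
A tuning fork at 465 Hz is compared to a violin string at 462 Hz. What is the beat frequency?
3 Hz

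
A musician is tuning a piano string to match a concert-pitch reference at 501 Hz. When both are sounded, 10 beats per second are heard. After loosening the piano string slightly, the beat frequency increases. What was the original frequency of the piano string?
491 Hz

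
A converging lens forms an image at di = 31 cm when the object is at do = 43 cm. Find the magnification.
M = −di/do = -0.7209 (inverted image)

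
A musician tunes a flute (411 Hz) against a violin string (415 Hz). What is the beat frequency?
4 Hz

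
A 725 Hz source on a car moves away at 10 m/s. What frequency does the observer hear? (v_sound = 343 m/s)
f_obs = f·v/(v + v_s) = 704.5 Hz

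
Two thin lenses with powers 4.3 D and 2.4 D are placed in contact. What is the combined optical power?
P_total = P₁ + P₂ = 6.7 D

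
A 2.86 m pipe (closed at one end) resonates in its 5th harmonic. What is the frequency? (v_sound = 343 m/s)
fₙ = nv/(4L) = 149.9 Hz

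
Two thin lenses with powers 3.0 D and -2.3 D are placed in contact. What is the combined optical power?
P_total = P₁ + P₂ = 0.7 D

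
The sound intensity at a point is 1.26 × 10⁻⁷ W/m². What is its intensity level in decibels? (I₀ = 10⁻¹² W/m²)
β = 10·log₁₀(I/I₀) = 51 dB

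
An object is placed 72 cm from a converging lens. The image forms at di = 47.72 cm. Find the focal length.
1/f = 1/do + 1/di → f = 28.7 cm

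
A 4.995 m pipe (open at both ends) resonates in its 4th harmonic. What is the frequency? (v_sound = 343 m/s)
fₙ = nv/(2L) = 137.3 Hz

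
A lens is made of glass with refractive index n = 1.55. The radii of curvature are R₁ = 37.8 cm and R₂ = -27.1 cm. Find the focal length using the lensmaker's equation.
1/f = (n − 1)(1/R₁ − 1/R₂) → f = 28.7 cm (converging lens)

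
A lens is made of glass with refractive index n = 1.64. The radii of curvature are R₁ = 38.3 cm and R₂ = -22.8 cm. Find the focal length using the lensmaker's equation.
1/f = (n − 1)(1/R₁ − 1/R₂) → f = 22.33 cm (converging lens)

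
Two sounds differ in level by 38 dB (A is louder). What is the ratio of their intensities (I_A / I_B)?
I_A/I_B = 10^(Δβ/10) = 6310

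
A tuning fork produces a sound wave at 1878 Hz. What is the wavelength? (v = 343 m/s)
λ = v/f = 0.1826 m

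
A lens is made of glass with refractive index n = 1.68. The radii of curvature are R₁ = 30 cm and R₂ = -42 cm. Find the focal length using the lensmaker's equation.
1/f = (n − 1)(1/R₁ − 1/R₂) → f = 25.74 cm (converging lens)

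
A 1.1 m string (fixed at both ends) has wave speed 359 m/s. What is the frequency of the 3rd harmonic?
fₙ = nv/(2L) = 489.5 Hz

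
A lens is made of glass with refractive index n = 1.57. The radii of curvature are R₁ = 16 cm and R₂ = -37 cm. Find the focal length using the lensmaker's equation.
1/f = (n − 1)(1/R₁ − 1/R₂) → f = 19.6 cm (converging lens)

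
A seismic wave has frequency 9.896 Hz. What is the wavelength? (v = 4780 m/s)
λ = v/f = 483 m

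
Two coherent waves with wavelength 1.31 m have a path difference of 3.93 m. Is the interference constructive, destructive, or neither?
constructive — path difference = 3λ, a whole number of wavelengths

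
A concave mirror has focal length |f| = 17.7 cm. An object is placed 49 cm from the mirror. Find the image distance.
f = +17.7 cm (concave); 1/di = 1/f − 1/do → di = 27.71 cm (real image, in front of mirror)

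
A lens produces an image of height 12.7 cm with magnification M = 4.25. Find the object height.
ho = |hi|/|M| = 2.988 cm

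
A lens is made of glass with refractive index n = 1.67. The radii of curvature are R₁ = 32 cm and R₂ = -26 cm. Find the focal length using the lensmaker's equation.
1/f = (n − 1)(1/R₁ − 1/R₂) → f = 21.41 cm (converging lens)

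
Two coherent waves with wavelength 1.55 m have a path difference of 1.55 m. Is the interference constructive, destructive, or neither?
constructive — path difference = 1λ, a whole number of wavelengths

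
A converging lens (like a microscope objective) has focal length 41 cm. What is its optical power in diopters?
P = 1/f = 2.439 D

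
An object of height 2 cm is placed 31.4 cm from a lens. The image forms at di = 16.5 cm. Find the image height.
hi = (-di/do) × ho = -1.051 cm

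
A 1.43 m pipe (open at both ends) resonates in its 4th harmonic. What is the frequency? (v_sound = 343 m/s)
fₙ = nv/(2L) = 479.7 Hz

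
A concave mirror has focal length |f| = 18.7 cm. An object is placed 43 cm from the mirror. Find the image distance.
f = +18.7 cm (concave); 1/di = 1/f − 1/do → di = 33.09 cm (real image, in front of mirror)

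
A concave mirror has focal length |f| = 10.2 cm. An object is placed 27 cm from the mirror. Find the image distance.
f = +10.2 cm (concave); 1/di = 1/f − 1/do → di = 16.39 cm (real image, in front of mirror)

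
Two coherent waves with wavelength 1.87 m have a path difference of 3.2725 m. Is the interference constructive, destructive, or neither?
neither (partial) — path difference = 1.75λ, neither a whole number of wavelengths nor an odd multiple of λ/2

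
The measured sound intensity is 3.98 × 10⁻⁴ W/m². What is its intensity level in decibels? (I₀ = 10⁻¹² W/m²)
β = 10·log₁₀(I/I₀) = 86 dB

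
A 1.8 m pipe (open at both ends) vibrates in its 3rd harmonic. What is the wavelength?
λₙ = 2L/n = 1.2 m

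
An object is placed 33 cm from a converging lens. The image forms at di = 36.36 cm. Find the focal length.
1/f = 1/do + 1/di → f = 17.3 cm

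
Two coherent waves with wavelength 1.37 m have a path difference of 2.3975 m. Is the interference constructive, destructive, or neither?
neither (partial) — path difference = 1.75λ, neither a whole number of wavelengths nor an odd multiple of λ/2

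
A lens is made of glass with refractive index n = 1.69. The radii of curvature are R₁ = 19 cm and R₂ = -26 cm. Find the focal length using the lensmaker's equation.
1/f = (n − 1)(1/R₁ − 1/R₂) → f = 15.91 cm (converging lens)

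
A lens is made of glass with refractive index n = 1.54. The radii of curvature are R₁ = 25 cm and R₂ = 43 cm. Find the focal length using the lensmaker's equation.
1/f = (n − 1)(1/R₁ − 1/R₂) → f = 110.6 cm (converging lens)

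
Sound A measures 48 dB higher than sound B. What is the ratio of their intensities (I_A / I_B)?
I_A/I_B = 10^(Δβ/10) = 63100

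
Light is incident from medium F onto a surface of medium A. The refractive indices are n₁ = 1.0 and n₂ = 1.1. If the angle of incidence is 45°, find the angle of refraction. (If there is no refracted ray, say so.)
sin θ₂ = (n₁/n₂)·sin θ₁ = 0.6428 → θ₂ = 40°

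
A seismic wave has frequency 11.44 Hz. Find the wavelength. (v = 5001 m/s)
λ = v/f = 437.2 m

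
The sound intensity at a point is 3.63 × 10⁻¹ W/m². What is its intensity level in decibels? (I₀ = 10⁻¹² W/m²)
β = 10·log₁₀(I/I₀) = 115.6 dB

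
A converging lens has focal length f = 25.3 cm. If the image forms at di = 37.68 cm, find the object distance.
1/do = 1/f − 1/di → do = 77 cm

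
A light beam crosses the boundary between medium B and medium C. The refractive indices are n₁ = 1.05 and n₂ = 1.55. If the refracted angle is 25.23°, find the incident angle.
sin θ₁ = (n₂/n₁)·sin θ₂ → θ₁ = 38.99°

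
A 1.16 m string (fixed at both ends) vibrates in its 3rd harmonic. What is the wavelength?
λₙ = 2L/n = 0.7733 m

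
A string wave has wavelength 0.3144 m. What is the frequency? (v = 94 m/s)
f = v/λ = 299 Hz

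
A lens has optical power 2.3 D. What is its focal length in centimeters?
f = 1/P = 43.48 cm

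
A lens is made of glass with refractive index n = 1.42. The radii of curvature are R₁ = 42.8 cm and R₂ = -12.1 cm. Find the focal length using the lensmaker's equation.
1/f = (n − 1)(1/R₁ − 1/R₂) → f = 22.46 cm (converging lens)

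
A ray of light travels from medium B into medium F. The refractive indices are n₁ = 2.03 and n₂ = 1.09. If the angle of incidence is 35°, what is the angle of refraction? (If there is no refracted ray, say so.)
sin θ₂ = (n₁/n₂)·sin θ₁ = 1.068 > 1, so there is no refracted ray — the light undergoes total internal reflection.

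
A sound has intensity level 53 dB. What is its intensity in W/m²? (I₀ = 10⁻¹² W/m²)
I = I₀·10^(β/10) = 2.00 × 10⁻⁷ W/m²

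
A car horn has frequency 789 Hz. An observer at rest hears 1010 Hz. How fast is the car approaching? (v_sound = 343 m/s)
v_s = v·(1 − f/f_obs) = 75.05 m/s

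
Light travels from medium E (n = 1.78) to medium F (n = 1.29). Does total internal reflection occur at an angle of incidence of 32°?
θc = arcsin(n₂/n₁) = 46.45°; 32° < θc, so no — the ray refracts.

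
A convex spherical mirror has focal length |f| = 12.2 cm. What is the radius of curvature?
R = 2|f| = 24.4 cm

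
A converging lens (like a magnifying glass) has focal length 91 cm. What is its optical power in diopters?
P = 1/f = 1.099 D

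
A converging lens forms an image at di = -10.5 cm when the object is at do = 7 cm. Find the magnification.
M = −di/do = 1.5 (upright image)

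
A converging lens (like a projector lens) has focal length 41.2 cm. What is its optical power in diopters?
P = 1/f = 2.427 D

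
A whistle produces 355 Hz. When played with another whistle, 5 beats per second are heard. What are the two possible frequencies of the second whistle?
f₂ = 355 ± 5 Hz → 360 Hz or 350 Hz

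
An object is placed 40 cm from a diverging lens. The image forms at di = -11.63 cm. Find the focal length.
1/f = 1/do + 1/di → f = -16.4 cm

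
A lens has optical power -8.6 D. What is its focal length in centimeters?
f = 1/P = -11.63 cm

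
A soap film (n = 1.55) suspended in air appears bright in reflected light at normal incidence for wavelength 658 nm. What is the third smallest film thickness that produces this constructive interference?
2nt = (m − ½)λ with m = 3 → t = (m − ½)λ/(2n) = 530.6 nm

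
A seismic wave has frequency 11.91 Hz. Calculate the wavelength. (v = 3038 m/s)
λ = v/f = 255.1 m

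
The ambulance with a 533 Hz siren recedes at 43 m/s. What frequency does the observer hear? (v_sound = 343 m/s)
f_obs = f·v/(v + v_s) = 473.6 Hz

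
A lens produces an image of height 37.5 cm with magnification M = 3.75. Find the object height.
ho = |hi|/|M| = 10 cm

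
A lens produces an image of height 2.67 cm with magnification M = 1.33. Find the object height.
ho = |hi|/|M| = 2.008 cm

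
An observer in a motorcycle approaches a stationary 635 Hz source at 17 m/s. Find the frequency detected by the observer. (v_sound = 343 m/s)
f_obs = f·(v + v_o)/v = 666.5 Hz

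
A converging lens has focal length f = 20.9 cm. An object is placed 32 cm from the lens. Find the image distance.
1/di = 1/f − 1/do → di = 60.25 cm (real image)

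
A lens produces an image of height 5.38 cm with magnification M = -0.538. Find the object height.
ho = |hi|/|M| = 10 cm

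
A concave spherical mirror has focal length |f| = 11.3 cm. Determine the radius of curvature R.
R = 2|f| = 22.6 cm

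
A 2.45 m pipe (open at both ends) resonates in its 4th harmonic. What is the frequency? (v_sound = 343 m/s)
fₙ = nv/(2L) = 280 Hz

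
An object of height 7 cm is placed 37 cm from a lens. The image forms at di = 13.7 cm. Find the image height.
hi = (-di/do) × ho = -2.592 cm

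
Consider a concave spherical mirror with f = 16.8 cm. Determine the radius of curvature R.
R = 2|f| = 33.6 cm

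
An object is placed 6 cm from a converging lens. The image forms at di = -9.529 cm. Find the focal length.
1/f = 1/do + 1/di → f = 16.2 cm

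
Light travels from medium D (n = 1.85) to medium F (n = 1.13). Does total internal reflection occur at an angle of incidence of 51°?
θc = arcsin(n₂/n₁) = 37.65°; 51° > θc, so yes — total internal reflection.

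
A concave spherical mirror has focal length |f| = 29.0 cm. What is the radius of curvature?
R = 2|f| = 58 cm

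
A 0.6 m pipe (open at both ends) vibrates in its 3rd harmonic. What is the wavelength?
λₙ = 2L/n = 0.4 m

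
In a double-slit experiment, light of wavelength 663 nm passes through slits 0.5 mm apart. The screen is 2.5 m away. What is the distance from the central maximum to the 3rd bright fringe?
y = mλL/d = 9.945 mm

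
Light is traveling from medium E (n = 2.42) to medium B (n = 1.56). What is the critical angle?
θc = arcsin(n₂/n₁) = 40.14°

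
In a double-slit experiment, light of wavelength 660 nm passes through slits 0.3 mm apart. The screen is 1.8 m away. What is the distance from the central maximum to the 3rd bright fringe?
y = mλL/d = 11.88 mm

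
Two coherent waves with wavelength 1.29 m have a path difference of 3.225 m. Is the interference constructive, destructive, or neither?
destructive — path difference = 2.5λ, an odd multiple of λ/2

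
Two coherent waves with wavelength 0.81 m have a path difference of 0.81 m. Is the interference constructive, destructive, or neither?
constructive — path difference = 1λ, a whole number of wavelengths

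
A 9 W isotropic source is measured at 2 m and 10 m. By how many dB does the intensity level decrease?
Δβ = 20·log₁₀(r₂/r₁) = 13.98 dB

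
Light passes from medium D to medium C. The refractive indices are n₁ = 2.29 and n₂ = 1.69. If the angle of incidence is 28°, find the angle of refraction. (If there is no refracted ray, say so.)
sin θ₂ = (n₁/n₂)·sin θ₁ = 0.6361 → θ₂ = 39.51°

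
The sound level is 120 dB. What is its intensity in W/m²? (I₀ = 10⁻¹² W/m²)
I = I₀·10^(β/10) = 1.00 × 10⁰ W/m²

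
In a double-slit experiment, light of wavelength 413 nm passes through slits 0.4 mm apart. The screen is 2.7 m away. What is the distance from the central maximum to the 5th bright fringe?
y = mλL/d = 13.94 mm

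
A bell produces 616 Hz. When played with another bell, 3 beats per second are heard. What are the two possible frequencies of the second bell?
f₂ = 616 ± 3 Hz → 619 Hz or 613 Hz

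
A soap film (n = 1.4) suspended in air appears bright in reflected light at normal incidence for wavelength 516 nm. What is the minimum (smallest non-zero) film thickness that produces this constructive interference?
2nt = (m − ½)λ with m = 1 → t = (m − ½)λ/(2n) = 92.14 nm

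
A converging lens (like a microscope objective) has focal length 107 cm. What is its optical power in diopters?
P = 1/f = 0.9346 D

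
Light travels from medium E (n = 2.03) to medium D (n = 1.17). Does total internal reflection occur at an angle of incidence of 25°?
θc = arcsin(n₂/n₁) = 35.19°; 25° < θc, so no — the ray refracts.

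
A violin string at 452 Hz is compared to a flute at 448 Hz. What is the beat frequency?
4 Hz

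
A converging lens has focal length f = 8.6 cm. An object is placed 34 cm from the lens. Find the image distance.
1/di = 1/f − 1/do → di = 11.51 cm (real image)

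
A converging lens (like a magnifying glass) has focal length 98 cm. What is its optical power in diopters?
P = 1/f = 1.02 D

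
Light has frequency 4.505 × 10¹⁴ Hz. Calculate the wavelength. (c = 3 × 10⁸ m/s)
λ = c/f = 665.9 nm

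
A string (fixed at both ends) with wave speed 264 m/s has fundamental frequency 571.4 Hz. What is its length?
L = v/(2f₁) = 0.231 m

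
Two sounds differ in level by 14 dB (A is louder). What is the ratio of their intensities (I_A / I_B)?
I_A/I_B = 10^(Δβ/10) = 25.12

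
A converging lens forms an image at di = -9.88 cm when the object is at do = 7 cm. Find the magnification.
M = −di/do = 1.411 (upright image)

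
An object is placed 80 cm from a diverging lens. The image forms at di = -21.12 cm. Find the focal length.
1/f = 1/do + 1/di → f = -28.7 cm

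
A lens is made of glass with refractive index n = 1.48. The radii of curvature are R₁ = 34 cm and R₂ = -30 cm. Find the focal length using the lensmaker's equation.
1/f = (n − 1)(1/R₁ − 1/R₂) → f = 33.2 cm (converging lens)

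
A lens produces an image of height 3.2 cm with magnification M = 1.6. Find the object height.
ho = |hi|/|M| = 2 cm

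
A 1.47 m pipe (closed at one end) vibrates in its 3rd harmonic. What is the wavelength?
λₙ = 4L/n = 1.96 m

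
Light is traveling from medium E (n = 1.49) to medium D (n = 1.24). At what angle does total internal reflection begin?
θc = arcsin(n₂/n₁) = 56.33°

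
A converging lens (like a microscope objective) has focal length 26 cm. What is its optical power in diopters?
P = 1/f = 3.846 D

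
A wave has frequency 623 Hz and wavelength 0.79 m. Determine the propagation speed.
v = fλ = 492.2 m/s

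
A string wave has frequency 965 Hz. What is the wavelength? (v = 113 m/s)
λ = v/f = 0.1171 m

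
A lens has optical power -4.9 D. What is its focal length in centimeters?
f = 1/P = -20.41 cm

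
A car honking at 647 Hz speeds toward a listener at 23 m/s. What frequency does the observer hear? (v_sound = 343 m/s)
f_obs = f·v/(v − v_s) = 693.5 Hz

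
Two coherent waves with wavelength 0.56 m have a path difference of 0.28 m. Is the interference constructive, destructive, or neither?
destructive — path difference = 0.5λ, an odd multiple of λ/2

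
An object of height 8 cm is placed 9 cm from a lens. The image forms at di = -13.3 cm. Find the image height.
hi = (-di/do) × ho = 11.82 cm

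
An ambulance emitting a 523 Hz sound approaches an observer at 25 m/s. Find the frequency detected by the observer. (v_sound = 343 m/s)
f_obs = f·v/(v − v_s) = 564.1 Hz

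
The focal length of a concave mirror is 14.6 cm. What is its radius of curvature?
R = 2|f| = 29.2 cm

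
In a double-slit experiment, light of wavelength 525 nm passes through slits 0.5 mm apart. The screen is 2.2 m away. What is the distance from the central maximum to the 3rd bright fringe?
y = mλL/d = 6.93 mm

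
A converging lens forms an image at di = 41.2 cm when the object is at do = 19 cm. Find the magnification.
M = −di/do = -2.168 (inverted image)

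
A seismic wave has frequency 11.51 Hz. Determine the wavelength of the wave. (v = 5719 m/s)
λ = v/f = 496.9 m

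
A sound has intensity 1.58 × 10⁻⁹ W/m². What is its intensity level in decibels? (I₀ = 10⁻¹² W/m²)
β = 10·log₁₀(I/I₀) = 31.99 dB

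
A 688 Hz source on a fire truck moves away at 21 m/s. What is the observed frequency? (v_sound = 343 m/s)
f_obs = f·v/(v + v_s) = 648.3 Hz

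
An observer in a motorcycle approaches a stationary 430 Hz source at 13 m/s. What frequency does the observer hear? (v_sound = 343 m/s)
f_obs = f·(v + v_o)/v = 446.3 Hz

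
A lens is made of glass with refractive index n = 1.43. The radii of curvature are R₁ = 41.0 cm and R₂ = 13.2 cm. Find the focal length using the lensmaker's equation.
1/f = (n − 1)(1/R₁ − 1/R₂) → f = -45.27 cm (diverging lens)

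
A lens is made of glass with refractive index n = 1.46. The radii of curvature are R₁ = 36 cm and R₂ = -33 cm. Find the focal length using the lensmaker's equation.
1/f = (n − 1)(1/R₁ − 1/R₂) → f = 37.43 cm (converging lens)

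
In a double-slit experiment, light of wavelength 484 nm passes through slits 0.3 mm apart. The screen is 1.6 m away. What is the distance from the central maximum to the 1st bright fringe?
y = mλL/d = 2.581 mm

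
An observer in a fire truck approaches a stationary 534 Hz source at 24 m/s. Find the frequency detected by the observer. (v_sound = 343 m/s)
f_obs = f·(v + v_o)/v = 571.4 Hz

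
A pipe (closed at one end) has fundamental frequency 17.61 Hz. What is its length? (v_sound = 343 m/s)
L = v/(4f₁) = 4.869 m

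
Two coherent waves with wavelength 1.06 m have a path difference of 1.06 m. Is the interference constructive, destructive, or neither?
constructive — path difference = 1λ, a whole number of wavelengths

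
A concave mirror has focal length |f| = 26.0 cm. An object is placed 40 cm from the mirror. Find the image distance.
f = +26.0 cm (concave); 1/di = 1/f − 1/do → di = 74.29 cm (real image, in front of mirror)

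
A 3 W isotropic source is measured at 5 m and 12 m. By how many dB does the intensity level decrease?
Δβ = 20·log₁₀(r₂/r₁) = 7.604 dB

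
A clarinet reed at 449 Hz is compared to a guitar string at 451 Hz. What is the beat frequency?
2 Hz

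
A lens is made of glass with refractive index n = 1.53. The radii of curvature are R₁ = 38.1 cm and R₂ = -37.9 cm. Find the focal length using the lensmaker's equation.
1/f = (n − 1)(1/R₁ − 1/R₂) → f = 35.85 cm (converging lens)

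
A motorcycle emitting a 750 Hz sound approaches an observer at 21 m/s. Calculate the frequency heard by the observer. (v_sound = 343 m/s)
f_obs = f·v/(v − v_s) = 798.9 Hz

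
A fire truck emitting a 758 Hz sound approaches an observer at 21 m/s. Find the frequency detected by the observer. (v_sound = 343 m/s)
f_obs = f·v/(v − v_s) = 807.4 Hz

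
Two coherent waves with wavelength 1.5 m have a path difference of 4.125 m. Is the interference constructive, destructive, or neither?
neither (partial) — path difference = 2.75λ, neither a whole number of wavelengths nor an odd multiple of λ/2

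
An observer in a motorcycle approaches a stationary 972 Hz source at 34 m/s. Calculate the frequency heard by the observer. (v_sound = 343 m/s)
f_obs = f·(v + v_o)/v = 1068 Hz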